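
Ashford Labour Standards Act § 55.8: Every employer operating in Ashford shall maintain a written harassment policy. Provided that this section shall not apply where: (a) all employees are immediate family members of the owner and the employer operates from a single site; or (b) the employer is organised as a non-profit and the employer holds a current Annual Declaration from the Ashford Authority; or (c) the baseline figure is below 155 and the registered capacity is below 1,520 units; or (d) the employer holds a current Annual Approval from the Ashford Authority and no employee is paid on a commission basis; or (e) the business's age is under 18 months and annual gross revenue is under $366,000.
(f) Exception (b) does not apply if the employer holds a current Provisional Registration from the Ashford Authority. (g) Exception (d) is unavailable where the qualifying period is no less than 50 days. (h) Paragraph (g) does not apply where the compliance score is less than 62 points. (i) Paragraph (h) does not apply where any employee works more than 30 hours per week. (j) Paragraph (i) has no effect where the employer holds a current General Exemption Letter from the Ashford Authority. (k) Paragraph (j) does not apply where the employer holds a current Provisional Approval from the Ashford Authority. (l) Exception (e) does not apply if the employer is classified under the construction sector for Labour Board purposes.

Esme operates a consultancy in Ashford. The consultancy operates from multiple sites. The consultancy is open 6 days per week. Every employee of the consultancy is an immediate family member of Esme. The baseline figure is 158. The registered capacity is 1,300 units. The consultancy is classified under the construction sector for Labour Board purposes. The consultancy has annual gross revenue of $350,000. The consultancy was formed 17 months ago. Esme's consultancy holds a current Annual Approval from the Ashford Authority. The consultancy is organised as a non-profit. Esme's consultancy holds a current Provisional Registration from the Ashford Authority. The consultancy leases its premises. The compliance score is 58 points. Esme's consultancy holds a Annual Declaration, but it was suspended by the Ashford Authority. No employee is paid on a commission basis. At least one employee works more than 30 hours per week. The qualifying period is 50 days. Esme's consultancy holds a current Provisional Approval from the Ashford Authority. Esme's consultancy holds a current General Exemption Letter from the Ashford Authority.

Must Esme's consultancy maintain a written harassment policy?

Exception (a) requires that the employer operates from a single site; but the employer operates from multiple sites, so (a) is unavailable.
Exception (b) requires that the employer holds a current Annual Declaration from the Ashford Authority; but the Annual Declaration is not current, so (b) is unavailable.
Exception (c) does not apply: the baseline figure is 158, not below 155.
Exception (d) is satisfied on its face — a current Annual Approval is held; no employee is paid on commission. However, paragraphs (g)–(k) must be considered: (g) operates against (d): the qualifying period is 50 days, meeting the 50 days threshold. (h) would limit (g) — the compliance score is 58 points, less than the 62 points limit — but (i) sets (h) aside: (i) is engaged — at least one employee exceeds 30 hours/week. (j) would limit (i) — a current General Exemption Letter is held — but (k) sets (j) aside: (k) operates against (j): a current Provisional Approval is held. (d) is therefore removed.
Exception (e)'s conditions are all satisfied: the business's age is 17 months, under the 18 months limit; annual gross revenue is $350,000, under the $366,000 limit. But applying paragraph (l): (l) operates against (e): the consultancy is classified under the construction sector. So (e) is unavailable.
None of the exceptions is available; § 55.8 applies in full.

Yes — Esme's consultancy must maintain a written harassment policy.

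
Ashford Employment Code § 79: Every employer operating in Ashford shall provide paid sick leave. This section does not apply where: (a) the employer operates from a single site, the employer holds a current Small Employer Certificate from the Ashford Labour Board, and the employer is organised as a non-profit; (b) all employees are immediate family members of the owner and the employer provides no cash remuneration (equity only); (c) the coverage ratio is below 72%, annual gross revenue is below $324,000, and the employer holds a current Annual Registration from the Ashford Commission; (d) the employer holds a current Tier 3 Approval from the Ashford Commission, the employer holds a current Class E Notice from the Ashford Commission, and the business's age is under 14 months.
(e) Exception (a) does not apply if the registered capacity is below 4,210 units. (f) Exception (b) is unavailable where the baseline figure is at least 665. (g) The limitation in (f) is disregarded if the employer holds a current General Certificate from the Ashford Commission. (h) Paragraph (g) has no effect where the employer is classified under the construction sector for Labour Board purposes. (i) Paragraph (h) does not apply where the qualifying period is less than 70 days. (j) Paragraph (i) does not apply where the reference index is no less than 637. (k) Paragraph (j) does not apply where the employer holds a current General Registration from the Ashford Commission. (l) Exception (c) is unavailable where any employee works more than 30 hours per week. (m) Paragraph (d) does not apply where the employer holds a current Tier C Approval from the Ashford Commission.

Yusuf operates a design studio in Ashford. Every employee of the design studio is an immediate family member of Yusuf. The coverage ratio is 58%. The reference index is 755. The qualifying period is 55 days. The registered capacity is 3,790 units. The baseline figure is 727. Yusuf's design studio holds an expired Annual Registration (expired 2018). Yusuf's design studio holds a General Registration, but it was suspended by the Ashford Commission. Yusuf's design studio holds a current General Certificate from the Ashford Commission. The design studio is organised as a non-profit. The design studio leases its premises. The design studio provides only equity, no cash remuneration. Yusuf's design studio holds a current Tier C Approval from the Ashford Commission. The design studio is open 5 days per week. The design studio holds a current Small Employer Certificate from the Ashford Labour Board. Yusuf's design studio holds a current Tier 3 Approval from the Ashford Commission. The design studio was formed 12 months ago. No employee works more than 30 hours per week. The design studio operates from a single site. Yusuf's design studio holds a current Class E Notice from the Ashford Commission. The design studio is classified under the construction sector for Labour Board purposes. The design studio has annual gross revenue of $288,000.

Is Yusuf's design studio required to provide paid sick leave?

Yes — Yusuf's design studio must provide paid sick leave.

Exception (a) is satisfied on its face — the employer operates from a single site; a current Small Employer Certificate is held; the employer is a non-profit. However, paragraph (e) must be considered: (e) operates — the registered capacity is 3,790 units, below the 4,210 units limit. Exception (a) does not apply.
All of (b)'s requirements are met (every employee is an immediate family member; remuneration is equity-only). Turning to paragraphs (f)–(k): (f) is triggered — the baseline figure is 727, meeting the 665 threshold. (g) applies (a current General Certificate is held), but is overridden by (h): (h) is engaged — the design studio is classified under the construction sector. (i) would limit (h) — the qualifying period is 55 days, less than the 70 days limit — but (j) sets (i) aside: (j) operates against (i): the reference index is 755, meeting the 637 threshold. (k), which would lift (j), is not engaged — no current General Registration is held. So (b) is unavailable.
Exception (c) does not apply: the Annual Registration is not current.
All of (d)'s requirements are met (a current Tier 3 Approval is held; a current Class E Notice is held; the business's age is 12 months, under the 14 months limit). But applying paragraph (m): (m) operates against (d): a current Tier C Approval is held. (d) is therefore removed.
None of the exceptions is available; § 79 applies in full.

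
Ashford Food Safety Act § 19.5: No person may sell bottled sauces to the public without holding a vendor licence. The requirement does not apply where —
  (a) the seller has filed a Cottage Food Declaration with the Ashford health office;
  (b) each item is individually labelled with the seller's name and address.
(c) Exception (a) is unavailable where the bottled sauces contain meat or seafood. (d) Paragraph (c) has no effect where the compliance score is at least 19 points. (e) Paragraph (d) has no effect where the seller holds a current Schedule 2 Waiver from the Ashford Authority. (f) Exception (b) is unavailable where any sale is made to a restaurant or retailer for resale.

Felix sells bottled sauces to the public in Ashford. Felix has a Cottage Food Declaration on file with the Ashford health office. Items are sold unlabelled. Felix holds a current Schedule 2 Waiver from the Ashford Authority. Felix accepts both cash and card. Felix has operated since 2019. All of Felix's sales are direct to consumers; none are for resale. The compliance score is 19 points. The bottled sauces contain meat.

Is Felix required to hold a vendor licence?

Exception (a): a Cottage Food Declaration is on file — every condition holds. However, paragraphs (c)–(e) must be considered: (c) operates against (a): the bottled sauces contain meat. (d) operates (the compliance score is 19 points, meeting the 19 points threshold), but yields to (e): (e) operates — a current Schedule 2 Waiver is held. Exception (a) does not apply.
Exception (b) requires that each item is individually labelled with the seller's name and address; but items are sold unlabelled, so (b) is unavailable.
None of the exceptions is available; § 19.5 applies in full.

Yes — Felix must hold a vendor licence.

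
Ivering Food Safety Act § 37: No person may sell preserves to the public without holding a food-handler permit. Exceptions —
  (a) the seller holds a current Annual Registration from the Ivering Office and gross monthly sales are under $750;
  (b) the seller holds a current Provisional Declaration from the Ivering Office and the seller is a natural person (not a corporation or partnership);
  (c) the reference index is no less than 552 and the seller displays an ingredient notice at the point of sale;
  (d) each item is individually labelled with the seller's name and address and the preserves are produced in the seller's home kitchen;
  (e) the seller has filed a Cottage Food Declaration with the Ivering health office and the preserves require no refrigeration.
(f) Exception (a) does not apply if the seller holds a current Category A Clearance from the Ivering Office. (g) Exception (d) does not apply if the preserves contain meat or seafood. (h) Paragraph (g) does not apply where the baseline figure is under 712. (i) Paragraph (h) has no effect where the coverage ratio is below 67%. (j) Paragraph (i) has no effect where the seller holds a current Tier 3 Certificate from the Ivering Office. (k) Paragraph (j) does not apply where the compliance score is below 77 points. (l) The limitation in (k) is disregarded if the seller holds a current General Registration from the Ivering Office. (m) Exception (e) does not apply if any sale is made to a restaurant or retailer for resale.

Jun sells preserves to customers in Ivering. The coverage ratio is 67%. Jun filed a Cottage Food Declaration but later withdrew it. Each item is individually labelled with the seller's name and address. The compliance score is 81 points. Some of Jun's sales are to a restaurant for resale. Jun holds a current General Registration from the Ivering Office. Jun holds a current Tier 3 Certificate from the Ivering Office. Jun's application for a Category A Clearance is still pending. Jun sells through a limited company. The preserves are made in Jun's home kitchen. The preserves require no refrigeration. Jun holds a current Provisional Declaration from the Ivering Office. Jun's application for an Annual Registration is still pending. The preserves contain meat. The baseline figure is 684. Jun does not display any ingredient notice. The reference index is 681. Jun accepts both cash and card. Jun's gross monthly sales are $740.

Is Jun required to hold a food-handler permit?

Exception (a) fails — the Annual Registration is not current.
Exception (b) does not apply: the seller operates through a limited company.
Exception (c) fails — no ingredient notice is displayed.
All of (d)'s requirements are met (items are individually labelled; the preserves are home-kitchen produced). Applying paragraphs (g)–(l): (g) is engaged (the preserves contain meat), but yields to (h): (h) operates against (g): the baseline figure is 684, under the 712 limit. (i) is not engaged (the coverage ratio is 67%, not below 67%), so (h) stands. (d) remains available.
Exception (e) fails — the Cottage Food Declaration was withdrawn.

No — exception (d) applies; Jun is not required to hold a food-handler permit.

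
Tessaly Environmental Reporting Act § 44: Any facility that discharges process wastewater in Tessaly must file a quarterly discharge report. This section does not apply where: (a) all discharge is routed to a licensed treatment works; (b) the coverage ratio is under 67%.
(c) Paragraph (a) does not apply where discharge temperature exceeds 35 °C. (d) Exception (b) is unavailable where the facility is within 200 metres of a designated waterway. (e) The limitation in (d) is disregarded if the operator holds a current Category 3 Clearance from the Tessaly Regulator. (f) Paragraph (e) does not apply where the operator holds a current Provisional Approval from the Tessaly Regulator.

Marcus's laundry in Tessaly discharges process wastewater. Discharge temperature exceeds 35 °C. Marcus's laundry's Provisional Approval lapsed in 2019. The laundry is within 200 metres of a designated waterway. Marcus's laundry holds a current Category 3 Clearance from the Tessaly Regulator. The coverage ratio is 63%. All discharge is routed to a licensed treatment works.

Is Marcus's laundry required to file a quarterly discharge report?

No — exception (b) applies; Marcus's laundry is not required to file a quarterly discharge report.

Exception (a) is satisfied on its face — discharge is routed to a licensed treatment works. But applying paragraph (c): (c) operates against (a): discharge temperature exceeds 35 °C. (a) is therefore removed.
Exception (b) is satisfied on its face — the coverage ratio is 63%, under the 67% limit. Under paragraphs (d)–(f): (d) is engaged (the laundry is within 200 m of a designated waterway), but yields to (e): (e) is engaged — a current Category 3 Clearance is held. (f), which would lift (e), does not operate here — no current Provisional Approval is held. So (b) applies.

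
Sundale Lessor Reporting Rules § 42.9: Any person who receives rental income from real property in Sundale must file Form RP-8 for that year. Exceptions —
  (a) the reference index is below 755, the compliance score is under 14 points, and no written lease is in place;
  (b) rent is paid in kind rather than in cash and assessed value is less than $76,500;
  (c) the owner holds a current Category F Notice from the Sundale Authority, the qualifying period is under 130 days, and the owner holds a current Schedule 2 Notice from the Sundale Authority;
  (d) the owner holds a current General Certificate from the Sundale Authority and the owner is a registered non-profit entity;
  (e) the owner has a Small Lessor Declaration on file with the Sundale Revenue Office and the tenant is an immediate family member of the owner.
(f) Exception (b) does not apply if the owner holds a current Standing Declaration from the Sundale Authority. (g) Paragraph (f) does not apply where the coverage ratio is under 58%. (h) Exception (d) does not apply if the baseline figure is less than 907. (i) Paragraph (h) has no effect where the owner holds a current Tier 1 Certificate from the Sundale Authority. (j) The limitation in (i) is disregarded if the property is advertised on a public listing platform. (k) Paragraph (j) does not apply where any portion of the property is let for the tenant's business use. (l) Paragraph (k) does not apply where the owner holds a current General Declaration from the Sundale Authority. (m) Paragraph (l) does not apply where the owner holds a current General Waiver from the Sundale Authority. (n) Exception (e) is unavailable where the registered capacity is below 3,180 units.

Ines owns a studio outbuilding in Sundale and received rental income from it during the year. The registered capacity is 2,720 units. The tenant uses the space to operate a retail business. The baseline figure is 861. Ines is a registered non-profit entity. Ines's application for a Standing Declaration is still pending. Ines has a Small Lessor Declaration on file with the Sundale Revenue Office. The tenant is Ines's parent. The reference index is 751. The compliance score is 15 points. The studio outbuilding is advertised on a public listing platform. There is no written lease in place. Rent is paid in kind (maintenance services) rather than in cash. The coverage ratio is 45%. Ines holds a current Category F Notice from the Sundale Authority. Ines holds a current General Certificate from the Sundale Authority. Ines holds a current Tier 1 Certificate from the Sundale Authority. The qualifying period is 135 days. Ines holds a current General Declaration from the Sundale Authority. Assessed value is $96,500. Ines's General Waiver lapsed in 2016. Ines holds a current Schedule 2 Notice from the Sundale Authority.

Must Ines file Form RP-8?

Yes — Ines must file Form RP-8.

Exception (a) does not apply: the compliance score is 15 points, not under 14 points.
Exception (b) requires that assessed value is less than $76,500; but assessed value is $96,500, not less than $76,500, so (b) is unavailable.
Exception (c) fails — the qualifying period is 135 days, not under 130 days.
Exception (d): a current General Certificate is held; Ines is a registered non-profit — every condition holds. However, paragraphs (h)–(m) must be considered: (h) operates against (d): the baseline figure is 861, less than the 907 limit. (i) would limit (h) — a current Tier 1 Certificate is held — but (j) sets (i) aside: (j) applies — the property is publicly advertised. (k) would limit (j) — the space is let for business use — but (l) sets (k) aside: (l) operates against (k): a current General Declaration is held. (m), which would lift (l), does not operate here — the General Waiver is not current. Exception (d) does not apply.
All of (e)'s requirements are met (a Small Lessor Declaration is on file; the tenant is an immediate family member). However, paragraph (n) must be considered: (n) is triggered — the registered capacity is 2,720 units, below the 3,180 units limit. (e) is therefore removed.
No exception displaces § 42.9.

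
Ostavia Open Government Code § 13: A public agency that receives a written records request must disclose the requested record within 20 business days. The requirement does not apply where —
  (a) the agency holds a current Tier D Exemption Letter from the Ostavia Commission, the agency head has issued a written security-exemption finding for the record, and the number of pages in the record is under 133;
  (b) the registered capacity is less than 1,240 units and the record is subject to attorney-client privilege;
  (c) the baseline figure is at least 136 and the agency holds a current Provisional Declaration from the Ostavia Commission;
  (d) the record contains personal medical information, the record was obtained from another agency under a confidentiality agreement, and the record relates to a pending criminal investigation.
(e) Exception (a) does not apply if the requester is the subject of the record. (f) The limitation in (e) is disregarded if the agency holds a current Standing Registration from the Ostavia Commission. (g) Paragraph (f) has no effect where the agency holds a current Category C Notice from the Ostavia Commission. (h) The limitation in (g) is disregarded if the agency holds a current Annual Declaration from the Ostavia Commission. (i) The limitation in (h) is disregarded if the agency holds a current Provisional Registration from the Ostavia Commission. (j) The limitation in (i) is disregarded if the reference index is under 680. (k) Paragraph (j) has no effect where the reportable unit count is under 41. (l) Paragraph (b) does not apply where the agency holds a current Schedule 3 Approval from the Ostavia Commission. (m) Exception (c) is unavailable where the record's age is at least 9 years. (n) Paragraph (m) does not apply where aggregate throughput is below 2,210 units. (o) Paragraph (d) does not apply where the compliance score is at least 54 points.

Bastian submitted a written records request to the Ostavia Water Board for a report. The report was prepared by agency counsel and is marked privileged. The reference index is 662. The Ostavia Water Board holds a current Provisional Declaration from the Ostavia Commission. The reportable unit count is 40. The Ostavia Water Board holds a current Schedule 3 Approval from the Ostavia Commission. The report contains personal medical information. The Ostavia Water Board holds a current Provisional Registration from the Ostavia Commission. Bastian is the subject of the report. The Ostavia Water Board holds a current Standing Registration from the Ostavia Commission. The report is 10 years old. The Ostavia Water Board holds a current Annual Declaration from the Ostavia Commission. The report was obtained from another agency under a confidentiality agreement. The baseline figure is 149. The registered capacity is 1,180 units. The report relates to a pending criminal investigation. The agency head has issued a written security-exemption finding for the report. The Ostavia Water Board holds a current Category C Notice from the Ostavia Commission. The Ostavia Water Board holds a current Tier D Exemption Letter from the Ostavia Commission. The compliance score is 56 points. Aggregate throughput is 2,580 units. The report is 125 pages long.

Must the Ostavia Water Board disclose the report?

Yes — the Ostavia Water Board must disclose the report.

Exception (a) is satisfied on its face — a current Tier D Exemption Letter is held; a written security-exemption finding has been issued; the number of pages in the record is 125, under the 133 limit. But: (e) operates against (a): Bastian is the subject of the report. (f) would limit (e) — a current Standing Registration is held — but (g) sets (f) aside: (g) is triggered — a current Category C Notice is held. (h) is triggered (a current Annual Declaration is held), but is set aside by (i): (i) operates against (h): a current Provisional Registration is held. (j) would limit (i) — the reference index is 662, under the 680 limit — but (k) sets (j) aside: (k) operates against (j): the reportable unit count is 40, under the 41 limit. So (a) is unavailable.
Exception (b) is satisfied on its face — the registered capacity is 1,180 units, less than the 1,240 units limit; the report is privileged. But: (l) is engaged — a current Schedule 3 Approval is held. (b) is therefore removed.
Exception (c): the baseline figure is 149, meeting the 136 threshold; a current Provisional Declaration is held — every condition holds. Turning to paragraphs (m)–(n): (m) operates — the record's age is 10 years, meeting the 9 years threshold. (n) is inapplicable (aggregate throughput is 2,580 units, not below 2,210 units), so (m) stands. So (c) is unavailable.
Exception (d): the report contains personal medical information; the report was obtained under a confidentiality agreement; the report relates to a pending investigation — every condition holds. But: (o) operates against (d): the compliance score is 56 points, meeting the 54 points threshold. (d) is therefore removed.
No exception displaces § 13.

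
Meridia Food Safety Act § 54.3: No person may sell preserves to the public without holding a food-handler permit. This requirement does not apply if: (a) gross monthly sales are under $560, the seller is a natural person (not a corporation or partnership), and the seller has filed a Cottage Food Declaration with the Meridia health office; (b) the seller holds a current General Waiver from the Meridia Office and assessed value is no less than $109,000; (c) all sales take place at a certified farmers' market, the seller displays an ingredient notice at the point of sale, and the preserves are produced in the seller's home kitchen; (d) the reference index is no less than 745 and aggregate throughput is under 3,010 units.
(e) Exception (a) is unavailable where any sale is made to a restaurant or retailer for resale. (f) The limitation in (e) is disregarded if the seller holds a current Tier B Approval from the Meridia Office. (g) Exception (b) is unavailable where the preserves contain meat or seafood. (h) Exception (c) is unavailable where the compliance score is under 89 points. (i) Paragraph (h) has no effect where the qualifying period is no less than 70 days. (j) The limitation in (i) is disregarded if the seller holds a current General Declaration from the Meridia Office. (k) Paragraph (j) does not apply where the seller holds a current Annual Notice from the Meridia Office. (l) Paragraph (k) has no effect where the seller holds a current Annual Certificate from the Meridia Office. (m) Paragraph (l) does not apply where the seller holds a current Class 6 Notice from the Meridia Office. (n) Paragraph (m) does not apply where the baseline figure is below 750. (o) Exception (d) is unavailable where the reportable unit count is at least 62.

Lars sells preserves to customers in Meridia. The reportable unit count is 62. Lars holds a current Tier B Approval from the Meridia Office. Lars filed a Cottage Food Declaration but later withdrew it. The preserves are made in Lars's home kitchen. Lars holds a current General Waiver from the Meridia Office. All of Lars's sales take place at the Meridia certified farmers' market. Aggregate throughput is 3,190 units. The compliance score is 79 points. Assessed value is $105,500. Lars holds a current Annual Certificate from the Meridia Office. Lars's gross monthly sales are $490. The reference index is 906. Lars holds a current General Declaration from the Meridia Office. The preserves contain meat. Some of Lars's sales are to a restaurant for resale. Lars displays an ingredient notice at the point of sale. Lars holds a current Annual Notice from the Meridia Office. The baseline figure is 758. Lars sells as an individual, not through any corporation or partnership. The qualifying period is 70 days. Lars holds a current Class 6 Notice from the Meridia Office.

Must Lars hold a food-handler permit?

Exception (a) does not apply: the Cottage Food Declaration was withdrawn.
Exception (b) fails — assessed value is $105,500, short of $109,000.
All of (c)'s requirements are met (all sales are at a certified farmers' market; an ingredient notice is displayed; the preserves are home-kitchen produced). Considering the limiting provisions: (h) operates (the compliance score is 79 points, under the 89 points limit), but is set aside by (i): (i) operates against (h): the qualifying period is 70 days, meeting the 70 days threshold. (j) applies (a current General Declaration is held), but is itself disapplied by (k): (k) operates against (j): a current Annual Notice is held. (l) applies (a current Annual Certificate is held), but yields to (m): (m) applies — a current Class 6 Notice is held. (n), which would lift (m), is not engaged — the baseline figure is 758, not below 750. Exception (c) stands.
Exception (d) requires that aggregate throughput is under 3,010 units; but aggregate throughput is 3,190 units, not under 3,010 units, so (d) is unavailable.

No — exception (c) applies; Lars is not required to hold a food-handler permit.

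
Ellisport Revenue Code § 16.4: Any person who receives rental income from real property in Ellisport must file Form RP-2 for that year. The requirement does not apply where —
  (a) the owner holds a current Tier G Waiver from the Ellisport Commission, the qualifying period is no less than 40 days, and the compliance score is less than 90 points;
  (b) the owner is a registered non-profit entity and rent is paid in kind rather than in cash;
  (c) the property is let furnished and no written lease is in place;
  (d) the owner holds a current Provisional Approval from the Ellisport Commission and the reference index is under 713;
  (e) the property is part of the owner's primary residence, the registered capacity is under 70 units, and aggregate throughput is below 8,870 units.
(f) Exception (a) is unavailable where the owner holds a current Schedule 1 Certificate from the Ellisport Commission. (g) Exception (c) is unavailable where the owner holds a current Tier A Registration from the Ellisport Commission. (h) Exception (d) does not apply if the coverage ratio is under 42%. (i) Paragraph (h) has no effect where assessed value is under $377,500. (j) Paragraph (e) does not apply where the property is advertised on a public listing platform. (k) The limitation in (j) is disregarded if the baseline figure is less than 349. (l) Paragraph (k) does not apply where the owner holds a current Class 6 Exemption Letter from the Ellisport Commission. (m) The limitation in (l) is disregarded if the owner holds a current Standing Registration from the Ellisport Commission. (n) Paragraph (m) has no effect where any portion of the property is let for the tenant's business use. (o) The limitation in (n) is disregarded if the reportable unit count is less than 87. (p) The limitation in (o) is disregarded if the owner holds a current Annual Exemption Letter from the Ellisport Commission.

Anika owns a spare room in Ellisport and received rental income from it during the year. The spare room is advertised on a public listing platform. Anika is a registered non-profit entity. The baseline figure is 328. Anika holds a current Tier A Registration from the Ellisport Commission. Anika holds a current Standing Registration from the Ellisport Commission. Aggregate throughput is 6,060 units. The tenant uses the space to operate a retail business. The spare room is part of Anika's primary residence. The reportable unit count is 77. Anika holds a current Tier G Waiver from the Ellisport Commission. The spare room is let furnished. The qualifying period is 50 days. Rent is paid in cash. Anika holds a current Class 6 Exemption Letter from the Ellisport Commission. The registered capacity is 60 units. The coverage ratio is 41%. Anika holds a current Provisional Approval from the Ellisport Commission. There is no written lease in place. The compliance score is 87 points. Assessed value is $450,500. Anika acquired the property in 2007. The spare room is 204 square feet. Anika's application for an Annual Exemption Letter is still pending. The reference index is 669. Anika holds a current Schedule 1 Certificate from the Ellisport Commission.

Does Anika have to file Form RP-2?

No — exception (e) applies; Anika is not required to file Form RP-2.

All of (a)'s requirements are met (a current Tier G Waiver is held; the qualifying period is 50 days, meeting the 40 days threshold; the compliance score is 87 points, less than the 90 points limit). Turning to paragraph (f): (f) operates — a current Schedule 1 Certificate is held. (a) is therefore removed.
Exception (b) requires that rent is paid in kind rather than in cash; but rent is paid in cash, so (b) is unavailable.
All of (c)'s requirements are met (the property is let furnished; there is no written lease). However, paragraph (g) must be considered: (g) is triggered — a current Tier A Registration is held. (c) is therefore removed.
Exception (d): a current Provisional Approval is held; the reference index is 669, under the 713 limit — every condition holds. Turning to paragraphs (h)–(i): (h) operates — the coverage ratio is 41%, under the 42% limit. (i) does not operate here (assessed value is $450,500, not under $377,500), so (h) stands. (d) is therefore removed.
All of (e)'s requirements are met (the spare room is part of the primary residence; the registered capacity is 60 units, under the 70 units limit; aggregate throughput is 6,060 units, below the 8,870 units limit). Considering the limiting provisions: (j) would limit (e) — the property is publicly advertised — but (k) sets (j) aside: (k) applies — the baseline figure is 328, less than the 349 limit. (l) would limit (k) — a current Class 6 Exemption Letter is held — but (m) sets (l) aside: (m) applies — a current Standing Registration is held. (n) is engaged (the space is let for business use), but yields to (o): (o) operates against (n): the reportable unit count is 77, less than the 87 limit. (p) is not engaged (there is no Annual Exemption Letter in force), so (o) stands. Exception (e) stands.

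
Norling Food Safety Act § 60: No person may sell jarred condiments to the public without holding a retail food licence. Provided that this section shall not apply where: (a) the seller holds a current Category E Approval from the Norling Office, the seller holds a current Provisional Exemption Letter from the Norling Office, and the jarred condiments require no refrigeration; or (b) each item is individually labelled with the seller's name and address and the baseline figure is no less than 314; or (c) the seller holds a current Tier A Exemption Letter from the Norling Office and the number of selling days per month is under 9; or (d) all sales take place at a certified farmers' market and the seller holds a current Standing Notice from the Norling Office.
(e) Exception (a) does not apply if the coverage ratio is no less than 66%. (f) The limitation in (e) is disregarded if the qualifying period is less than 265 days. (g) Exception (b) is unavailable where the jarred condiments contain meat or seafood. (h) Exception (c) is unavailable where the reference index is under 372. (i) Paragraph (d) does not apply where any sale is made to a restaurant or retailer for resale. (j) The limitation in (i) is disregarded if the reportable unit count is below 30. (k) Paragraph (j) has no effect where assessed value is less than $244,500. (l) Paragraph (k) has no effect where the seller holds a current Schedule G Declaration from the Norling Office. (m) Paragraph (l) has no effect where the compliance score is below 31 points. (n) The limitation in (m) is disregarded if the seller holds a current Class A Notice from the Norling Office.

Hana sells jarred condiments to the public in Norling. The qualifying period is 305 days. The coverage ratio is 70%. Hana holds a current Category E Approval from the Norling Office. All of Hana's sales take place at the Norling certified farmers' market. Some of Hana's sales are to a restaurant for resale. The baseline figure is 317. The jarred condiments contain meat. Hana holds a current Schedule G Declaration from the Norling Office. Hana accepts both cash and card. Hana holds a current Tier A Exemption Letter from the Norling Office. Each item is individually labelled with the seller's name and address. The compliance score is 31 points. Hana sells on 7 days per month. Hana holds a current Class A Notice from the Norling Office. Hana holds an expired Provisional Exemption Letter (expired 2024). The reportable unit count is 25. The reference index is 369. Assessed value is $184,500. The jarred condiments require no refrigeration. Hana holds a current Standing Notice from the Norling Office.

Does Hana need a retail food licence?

No — exception (d) applies; Hana is not required to hold a retail food licence.

Exception (a) requires that the seller holds a current Provisional Exemption Letter from the Norling Office; but the Provisional Exemption Letter is not current, so (a) is unavailable.
All of (b)'s requirements are met (items are individually labelled; the baseline figure is 317, meeting the 314 threshold). But applying paragraph (g): (g) operates against (b): the jarred condiments contain meat. Exception (b) does not apply.
Exception (c) is satisfied on its face — a current Tier A Exemption Letter is held; the number of selling days per month is 7, under the 9 limit. But: (h) is engaged — the reference index is 369, under the 372 limit. Exception (c) does not apply.
Exception (d): all sales are at a certified farmers' market; a current Standing Notice is held — every condition holds. Applying paragraphs (i)–(n): (i) would limit (d) — some sales are to a restaurant for resale — but (j) sets (i) aside: (j) applies — the reportable unit count is 25, below the 30 limit. (k) operates (assessed value is $184,500, less than the $244,500 limit), but is overridden by (l): (l) applies — a current Schedule G Declaration is held. (m) is not engaged (the compliance score is 31 points, not below 31 points), so (l) stands. (d) remains available.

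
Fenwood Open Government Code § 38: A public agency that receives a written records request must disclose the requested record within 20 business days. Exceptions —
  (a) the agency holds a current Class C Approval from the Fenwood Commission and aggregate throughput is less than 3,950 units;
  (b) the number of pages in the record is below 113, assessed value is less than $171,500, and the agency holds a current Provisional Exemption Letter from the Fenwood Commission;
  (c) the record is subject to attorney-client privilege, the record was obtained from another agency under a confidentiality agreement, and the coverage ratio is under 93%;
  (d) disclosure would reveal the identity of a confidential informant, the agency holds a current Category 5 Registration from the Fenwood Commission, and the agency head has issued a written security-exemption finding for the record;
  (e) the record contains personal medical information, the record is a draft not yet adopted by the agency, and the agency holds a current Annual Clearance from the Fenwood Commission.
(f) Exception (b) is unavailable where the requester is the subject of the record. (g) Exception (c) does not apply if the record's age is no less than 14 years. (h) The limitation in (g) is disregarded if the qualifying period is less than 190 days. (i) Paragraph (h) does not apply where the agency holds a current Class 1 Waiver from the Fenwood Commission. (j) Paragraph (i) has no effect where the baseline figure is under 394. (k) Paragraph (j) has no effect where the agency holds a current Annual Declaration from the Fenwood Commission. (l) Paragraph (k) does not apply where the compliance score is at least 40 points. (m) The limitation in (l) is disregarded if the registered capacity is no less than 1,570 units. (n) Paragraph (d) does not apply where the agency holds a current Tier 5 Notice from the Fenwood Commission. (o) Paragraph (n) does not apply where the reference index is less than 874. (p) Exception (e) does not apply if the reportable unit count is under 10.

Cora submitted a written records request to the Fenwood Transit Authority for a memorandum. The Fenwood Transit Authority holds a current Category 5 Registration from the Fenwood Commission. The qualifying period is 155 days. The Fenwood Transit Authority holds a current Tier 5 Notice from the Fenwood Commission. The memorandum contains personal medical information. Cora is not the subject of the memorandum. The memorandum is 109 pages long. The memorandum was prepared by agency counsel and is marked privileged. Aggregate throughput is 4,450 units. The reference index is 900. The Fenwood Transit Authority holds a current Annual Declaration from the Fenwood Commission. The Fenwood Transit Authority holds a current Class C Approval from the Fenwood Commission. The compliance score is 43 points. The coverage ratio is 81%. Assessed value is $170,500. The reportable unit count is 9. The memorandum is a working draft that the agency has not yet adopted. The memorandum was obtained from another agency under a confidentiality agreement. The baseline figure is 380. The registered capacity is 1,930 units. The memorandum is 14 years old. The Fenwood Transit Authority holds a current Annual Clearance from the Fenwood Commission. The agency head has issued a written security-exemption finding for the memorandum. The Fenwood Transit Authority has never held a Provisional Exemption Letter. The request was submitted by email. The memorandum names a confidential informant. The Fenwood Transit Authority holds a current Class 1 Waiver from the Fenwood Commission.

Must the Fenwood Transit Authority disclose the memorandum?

Exception (a) requires that aggregate throughput is less than 3,950 units; but aggregate throughput is 4,450 units, not less than 3,950 units, so (a) is unavailable.
Exception (b) requires that the agency holds a current Provisional Exemption Letter from the Fenwood Commission; but the Provisional Exemption Letter is not current, so (b) is unavailable.
Exception (c) is satisfied on its face — the memorandum is privileged; the memorandum was obtained under a confidentiality agreement; the coverage ratio is 81%, under the 93% limit. But: (g) is engaged — the record's age is 14 years, meeting the 14 years threshold. (h) is engaged (the qualifying period is 155 days, less than the 190 days limit), but is itself disapplied by (i): (i) operates against (h): a current Class 1 Waiver is held. (j) would limit (i) — the baseline figure is 380, under the 394 limit — but (k) sets (j) aside: (k) operates against (j): a current Annual Declaration is held. (l) would limit (k) — the compliance score is 43 points, meeting the 40 points threshold — but (m) sets (l) aside: (m) is engaged — the registered capacity is 1,930 units, meeting the 1,570 units threshold. (c) is therefore removed.
Exception (d) is satisfied on its face — the memorandum names a confidential informant; a current Category 5 Registration is held; a written security-exemption finding has been issued. But applying paragraphs (n)–(o): (n) operates — a current Tier 5 Notice is held. (o), which would lift (n), is not engaged — the reference index is 900, not less than 874. (d) is therefore removed.
Exception (e): the memorandum contains personal medical information; the memorandum is an unadopted draft; a current Annual Clearance is held — every condition holds. Turning to paragraph (p): (p) is triggered — the reportable unit count is 9, under the 10 limit. Exception (e) does not apply.
No exception is made out. the Fenwood Transit Authority falls within the general rule.

Yes — the Fenwood Transit Authority must disclose the memorandum.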